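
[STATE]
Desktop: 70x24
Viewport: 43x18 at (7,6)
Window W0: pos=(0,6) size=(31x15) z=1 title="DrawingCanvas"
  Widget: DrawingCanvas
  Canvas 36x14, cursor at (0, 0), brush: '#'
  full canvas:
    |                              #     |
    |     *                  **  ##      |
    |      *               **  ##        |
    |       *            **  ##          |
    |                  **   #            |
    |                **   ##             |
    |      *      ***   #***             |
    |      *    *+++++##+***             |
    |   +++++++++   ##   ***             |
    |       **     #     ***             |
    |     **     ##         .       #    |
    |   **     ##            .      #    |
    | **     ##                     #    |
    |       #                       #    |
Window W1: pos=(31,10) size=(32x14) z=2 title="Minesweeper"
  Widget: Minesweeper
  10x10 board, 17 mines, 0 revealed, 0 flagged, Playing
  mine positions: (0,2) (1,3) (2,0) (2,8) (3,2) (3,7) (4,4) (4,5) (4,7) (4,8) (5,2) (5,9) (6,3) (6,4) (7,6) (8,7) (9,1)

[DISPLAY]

━━━━━━━━━━━━━━━━━━━━━━━┓                   
ngCanvas               ┃                   
───────────────────────┨                   
                       ┃                   
                  **  #┃┏━━━━━━━━━━━━━━━━━━
*               **  ## ┃┃ Minesweeper      
 *            **  ##   ┃┠──────────────────
            **   #     ┃┃■■■■■■■■■■        
          **   ##      ┃┃■■■■■■■■■■        
*      ***   #***      ┃┃■■■■■■■■■■        
*    *+++++##+***      ┃┃■■■■■■■■■■        
++++++   ##   ***      ┃┃■■■■■■■■■■        
 **     #     ***      ┃┃■■■■■■■■■■        
*     ##         .     ┃┃■■■■■■■■■■        
━━━━━━━━━━━━━━━━━━━━━━━┛┃■■■■■■■■■■        
                        ┃■■■■■■■■■■        
                        ┃■■■■■■■■■■        
                        ┗━━━━━━━━━━━━━━━━━━


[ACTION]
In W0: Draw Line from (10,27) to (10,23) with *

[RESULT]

━━━━━━━━━━━━━━━━━━━━━━━┓                   
ngCanvas               ┃                   
───────────────────────┨                   
                       ┃                   
                  **  #┃┏━━━━━━━━━━━━━━━━━━
*               **  ## ┃┃ Minesweeper      
 *            **  ##   ┃┠──────────────────
            **   #     ┃┃■■■■■■■■■■        
          **   ##      ┃┃■■■■■■■■■■        
*      ***   #***      ┃┃■■■■■■■■■■        
*    *+++++##+***      ┃┃■■■■■■■■■■        
++++++   ##   ***      ┃┃■■■■■■■■■■        
 **     #     ***      ┃┃■■■■■■■■■■        
*     ##         ***** ┃┃■■■■■■■■■■        
━━━━━━━━━━━━━━━━━━━━━━━┛┃■■■■■■■■■■        
                        ┃■■■■■■■■■■        
                        ┃■■■■■■■■■■        
                        ┗━━━━━━━━━━━━━━━━━━


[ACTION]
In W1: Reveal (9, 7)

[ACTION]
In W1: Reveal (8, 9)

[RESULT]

━━━━━━━━━━━━━━━━━━━━━━━┓                   
ngCanvas               ┃                   
───────────────────────┨                   
                       ┃                   
                  **  #┃┏━━━━━━━━━━━━━━━━━━
*               **  ## ┃┃ Minesweeper      
 *            **  ##   ┃┠──────────────────
            **   #     ┃┃■■■■■■■■■■        
          **   ##      ┃┃■■■■■■■■■■        
*      ***   #***      ┃┃■■■■■■■■■■        
*    *+++++##+***      ┃┃■■■■■■■■■■        
++++++   ##   ***      ┃┃■■■■■■■■■■        
 **     #     ***      ┃┃■■■■■■■■■■        
*     ##         ***** ┃┃■■■■■■■■11        
━━━━━━━━━━━━━━━━━━━━━━━┛┃■■■■■■■■1         
                        ┃■■■■■■■■1         
                        ┃■■■■■■■11         
                        ┗━━━━━━━━━━━━━━━━━━


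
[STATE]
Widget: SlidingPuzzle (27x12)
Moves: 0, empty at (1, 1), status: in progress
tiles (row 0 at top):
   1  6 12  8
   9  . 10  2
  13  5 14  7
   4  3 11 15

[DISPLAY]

┌────┬────┬────┬────┐      
│  1 │  6 │ 12 │  8 │      
├────┼────┼────┼────┤      
│  9 │    │ 10 │  2 │      
├────┼────┼────┼────┤      
│ 13 │  5 │ 14 │  7 │      
├────┼────┼────┼────┤      
│  4 │  3 │ 11 │ 15 │      
└────┴────┴────┴────┘      
Moves: 0                   
                           
                           


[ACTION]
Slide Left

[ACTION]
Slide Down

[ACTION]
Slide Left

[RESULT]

┌────┬────┬────┬────┐      
│  1 │  6 │  8 │    │      
├────┼────┼────┼────┤      
│  9 │ 10 │ 12 │  2 │      
├────┼────┼────┼────┤      
│ 13 │  5 │ 14 │  7 │      
├────┼────┼────┼────┤      
│  4 │  3 │ 11 │ 15 │      
└────┴────┴────┴────┘      
Moves: 3                   
                           
                           


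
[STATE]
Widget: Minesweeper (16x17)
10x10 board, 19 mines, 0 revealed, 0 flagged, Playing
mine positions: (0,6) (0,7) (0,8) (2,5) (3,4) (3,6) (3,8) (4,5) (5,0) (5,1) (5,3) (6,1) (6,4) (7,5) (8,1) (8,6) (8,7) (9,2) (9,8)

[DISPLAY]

■■■■■■■■■■      
■■■■■■■■■■      
■■■■■■■■■■      
■■■■■■■■■■      
■■■■■■■■■■      
■■■■■■■■■■      
■■■■■■■■■■      
■■■■■■■■■■      
■■■■■■■■■■      
■■■■■■■■■■      
                
                
                
                
                
                
                


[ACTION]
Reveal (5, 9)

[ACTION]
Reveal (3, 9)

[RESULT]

■■■■■■■■■■      
■■■■■■■■■■      
■■■■■■■■■■      
■■■■■■■■■1      
■■■■■■2211      
■■■■■■1         
■■■■■■1         
■■■■■■321       
■■■■■■■■21      
■■■■■■■■■■      
                
                
                
                
                
                
                


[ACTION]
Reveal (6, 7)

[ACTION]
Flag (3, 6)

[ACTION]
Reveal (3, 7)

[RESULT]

■■■■■■■■■■      
■■■■■■■■■■      
■■■■■■■■■■      
■■■■■■⚑2■1      
■■■■■■2211      
■■■■■■1         
■■■■■■1         
■■■■■■321       
■■■■■■■■21      
■■■■■■■■■■      
                
                
                
                
                
                
                


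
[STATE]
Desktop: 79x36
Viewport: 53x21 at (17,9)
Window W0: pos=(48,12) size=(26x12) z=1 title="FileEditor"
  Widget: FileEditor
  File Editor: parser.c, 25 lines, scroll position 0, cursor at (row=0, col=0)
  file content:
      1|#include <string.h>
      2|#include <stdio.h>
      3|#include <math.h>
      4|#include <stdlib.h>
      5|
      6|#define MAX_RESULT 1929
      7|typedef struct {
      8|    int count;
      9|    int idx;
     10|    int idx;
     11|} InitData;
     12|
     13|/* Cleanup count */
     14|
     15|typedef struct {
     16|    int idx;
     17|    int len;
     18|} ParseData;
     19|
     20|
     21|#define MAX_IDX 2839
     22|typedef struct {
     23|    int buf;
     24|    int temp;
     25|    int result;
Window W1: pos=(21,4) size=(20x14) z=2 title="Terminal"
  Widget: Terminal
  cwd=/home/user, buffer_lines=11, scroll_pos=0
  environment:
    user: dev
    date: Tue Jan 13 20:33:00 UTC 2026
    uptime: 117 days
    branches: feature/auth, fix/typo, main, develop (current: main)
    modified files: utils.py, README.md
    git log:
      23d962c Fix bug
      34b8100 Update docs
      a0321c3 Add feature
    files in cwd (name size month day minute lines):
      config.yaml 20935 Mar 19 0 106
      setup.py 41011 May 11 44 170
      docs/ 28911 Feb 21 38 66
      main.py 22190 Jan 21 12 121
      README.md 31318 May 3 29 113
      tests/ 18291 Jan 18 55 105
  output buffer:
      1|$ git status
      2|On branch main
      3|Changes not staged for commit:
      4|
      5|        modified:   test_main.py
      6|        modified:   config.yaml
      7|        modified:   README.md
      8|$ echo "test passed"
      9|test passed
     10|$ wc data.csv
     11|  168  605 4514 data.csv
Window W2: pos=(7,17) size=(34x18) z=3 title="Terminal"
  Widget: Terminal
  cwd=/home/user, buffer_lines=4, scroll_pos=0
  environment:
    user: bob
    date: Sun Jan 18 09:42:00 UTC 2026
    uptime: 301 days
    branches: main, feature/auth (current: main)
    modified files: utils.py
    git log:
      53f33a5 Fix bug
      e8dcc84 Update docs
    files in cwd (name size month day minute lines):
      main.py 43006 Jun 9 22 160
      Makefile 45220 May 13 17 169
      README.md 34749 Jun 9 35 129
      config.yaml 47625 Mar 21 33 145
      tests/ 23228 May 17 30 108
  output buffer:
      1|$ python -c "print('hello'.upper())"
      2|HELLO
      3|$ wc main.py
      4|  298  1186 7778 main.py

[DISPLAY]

    ┃Changes not staged┃                             
    ┃                  ┃                             
    ┃        modified: ┃                             
    ┃        modified: ┃       ┏━━━━━━━━━━━━━━━━━━━━━
    ┃        modified: ┃       ┃ FileEditor          
    ┃$ echo "test passe┃       ┠─────────────────────
    ┃test passed       ┃       ┃█include <string.h>  
    ┃$ wc data.csv     ┃       ┃#include <stdio.h>   
━━━━━━━━━━━━━━━━━━━━━━━┓       ┃#include <math.h>    
                       ┃       ┃#include <stdlib.h>  
───────────────────────┨       ┃                     
-c "print('hello'.upper┃       ┃#define MAX_RESULT 19
                       ┃       ┃typedef struct {     
.py                    ┃       ┃    int count;       
86 7778 main.py        ┃       ┗━━━━━━━━━━━━━━━━━━━━━
                       ┃                             
                       ┃                             
                       ┃                             
                       ┃                             
                       ┃                             
                       ┃                             


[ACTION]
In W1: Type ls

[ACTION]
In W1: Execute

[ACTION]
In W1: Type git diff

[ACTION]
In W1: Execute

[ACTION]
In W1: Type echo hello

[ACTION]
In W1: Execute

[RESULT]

    ┃--- a/main.py     ┃                             
    ┃+++ b/main.py     ┃                             
    ┃@@ -1,3 +1,4 @@   ┃                             
    ┃+# updated        ┃       ┏━━━━━━━━━━━━━━━━━━━━━
    ┃ import sys       ┃       ┃ FileEditor          
    ┃$ echo hello      ┃       ┠─────────────────────
    ┃hello             ┃       ┃█include <string.h>  
    ┃$ █               ┃       ┃#include <stdio.h>   
━━━━━━━━━━━━━━━━━━━━━━━┓       ┃#include <math.h>    
                       ┃       ┃#include <stdlib.h>  
───────────────────────┨       ┃                     
-c "print('hello'.upper┃       ┃#define MAX_RESULT 19
                       ┃       ┃typedef struct {     
.py                    ┃       ┃    int count;       
86 7778 main.py        ┃       ┗━━━━━━━━━━━━━━━━━━━━━
                       ┃                             
                       ┃                             
                       ┃                             
                       ┃                             
                       ┃                             
                       ┃                             


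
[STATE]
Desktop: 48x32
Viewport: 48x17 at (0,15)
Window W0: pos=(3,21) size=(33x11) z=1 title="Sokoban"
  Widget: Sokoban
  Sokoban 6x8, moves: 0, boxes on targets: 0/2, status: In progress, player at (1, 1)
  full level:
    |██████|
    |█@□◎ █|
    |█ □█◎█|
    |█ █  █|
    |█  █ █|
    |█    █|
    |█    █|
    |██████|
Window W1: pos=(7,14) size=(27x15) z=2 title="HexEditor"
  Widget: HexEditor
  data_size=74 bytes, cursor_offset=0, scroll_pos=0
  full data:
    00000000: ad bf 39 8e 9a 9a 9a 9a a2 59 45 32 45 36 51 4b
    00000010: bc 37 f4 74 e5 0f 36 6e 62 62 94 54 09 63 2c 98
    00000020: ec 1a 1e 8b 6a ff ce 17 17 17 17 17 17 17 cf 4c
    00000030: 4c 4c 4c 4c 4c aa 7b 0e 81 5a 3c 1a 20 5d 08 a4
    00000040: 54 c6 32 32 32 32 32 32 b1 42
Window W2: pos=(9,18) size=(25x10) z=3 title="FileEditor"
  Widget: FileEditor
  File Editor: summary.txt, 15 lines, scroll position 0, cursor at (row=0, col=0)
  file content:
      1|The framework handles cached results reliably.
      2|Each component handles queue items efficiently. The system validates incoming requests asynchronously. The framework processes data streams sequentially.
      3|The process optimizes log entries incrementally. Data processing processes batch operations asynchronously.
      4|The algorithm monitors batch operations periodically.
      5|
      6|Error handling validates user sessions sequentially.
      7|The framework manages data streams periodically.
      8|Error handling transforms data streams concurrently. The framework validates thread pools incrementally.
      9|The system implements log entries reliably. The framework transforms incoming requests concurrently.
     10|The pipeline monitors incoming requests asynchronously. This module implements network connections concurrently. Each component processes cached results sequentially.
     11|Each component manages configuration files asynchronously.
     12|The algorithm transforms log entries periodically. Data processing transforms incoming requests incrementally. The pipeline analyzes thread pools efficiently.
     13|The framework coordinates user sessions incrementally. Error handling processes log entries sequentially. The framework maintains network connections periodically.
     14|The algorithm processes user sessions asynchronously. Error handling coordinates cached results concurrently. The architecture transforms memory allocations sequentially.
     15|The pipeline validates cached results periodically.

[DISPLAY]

       ┃ HexEditor               ┃              
       ┠─────────────────────────┨              
       ┃00000000  AD bf 39 8e 9a ┃              
       ┃0┏━━━━━━━━━━━━━━━━━━━━━━━┓              
       ┃0┃ FileEditor            ┃              
       ┃0┠───────────────────────┨              
   ┏━━━┃0┃█he framework handles ▲┃━┓            
   ┃ So┃ ┃Each component handles█┃ ┃            
   ┠───┃ ┃The process optimizes ░┃─┨            
   ┃███┃ ┃The algorithm monitors░┃ ┃            
   ┃█@□┃ ┃                      ░┃ ┃            
   ┃█ □┃ ┃Error handling validat▼┃ ┃            
   ┃█ █┃ ┗━━━━━━━━━━━━━━━━━━━━━━━┛ ┃            
   ┃█  ┗━━━━━━━━━━━━━━━━━━━━━━━━━┛ ┃            
   ┃█    █                         ┃            
   ┃█    █                         ┃            
   ┗━━━━━━━━━━━━━━━━━━━━━━━━━━━━━━━┛            


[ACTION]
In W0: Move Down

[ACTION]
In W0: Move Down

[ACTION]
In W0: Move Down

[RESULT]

       ┃ HexEditor               ┃              
       ┠─────────────────────────┨              
       ┃00000000  AD bf 39 8e 9a ┃              
       ┃0┏━━━━━━━━━━━━━━━━━━━━━━━┓              
       ┃0┃ FileEditor            ┃              
       ┃0┠───────────────────────┨              
   ┏━━━┃0┃█he framework handles ▲┃━┓            
   ┃ So┃ ┃Each component handles█┃ ┃            
   ┠───┃ ┃The process optimizes ░┃─┨            
   ┃███┃ ┃The algorithm monitors░┃ ┃            
   ┃█ □┃ ┃                      ░┃ ┃            
   ┃█ □┃ ┃Error handling validat▼┃ ┃            
   ┃█ █┃ ┗━━━━━━━━━━━━━━━━━━━━━━━┛ ┃            
   ┃█@ ┗━━━━━━━━━━━━━━━━━━━━━━━━━┛ ┃            
   ┃█    █                         ┃            
   ┃█    █                         ┃            
   ┗━━━━━━━━━━━━━━━━━━━━━━━━━━━━━━━┛            


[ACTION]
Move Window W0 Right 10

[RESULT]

       ┃ HexEditor               ┃              
       ┠─────────────────────────┨              
       ┃00000000  AD bf 39 8e 9a ┃              
       ┃0┏━━━━━━━━━━━━━━━━━━━━━━━┓              
       ┃0┃ FileEditor            ┃              
       ┃0┠───────────────────────┨              
       ┃0┃█he framework handles ▲┃━━━━━━━━━━━┓  
       ┃ ┃Each component handles█┃           ┃  
       ┃ ┃The process optimizes ░┃───────────┨  
       ┃ ┃The algorithm monitors░┃           ┃  
       ┃ ┃                      ░┃           ┃  
       ┃ ┃Error handling validat▼┃           ┃  
       ┃ ┗━━━━━━━━━━━━━━━━━━━━━━━┛           ┃  
       ┗━━━━━━━━━━━━━━━━━━━━━━━━━┛           ┃  
             ┃█    █                         ┃  
             ┃█    █                         ┃  
             ┗━━━━━━━━━━━━━━━━━━━━━━━━━━━━━━━┛  


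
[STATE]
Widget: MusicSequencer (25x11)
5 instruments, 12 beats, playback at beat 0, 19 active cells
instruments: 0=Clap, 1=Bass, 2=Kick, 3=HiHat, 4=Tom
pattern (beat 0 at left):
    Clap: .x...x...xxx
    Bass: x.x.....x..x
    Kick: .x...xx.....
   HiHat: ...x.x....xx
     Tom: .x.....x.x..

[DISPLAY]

      ▼12345678901       
  Clap·█···█···███       
  Bass█·█·····█··█       
  Kick·█···██·····       
 HiHat···█·█····██       
   Tom·█·····█·█··       
                         
                         
                         
                         
                         


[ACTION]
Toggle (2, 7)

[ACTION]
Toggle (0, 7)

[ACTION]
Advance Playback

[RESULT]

      0▼2345678901       
  Clap·█···█·█·███       
  Bass█·█·····█··█       
  Kick·█···███····       
 HiHat···█·█····██       
   Tom·█·····█·█··       
                         
                         
                         
                         
                         


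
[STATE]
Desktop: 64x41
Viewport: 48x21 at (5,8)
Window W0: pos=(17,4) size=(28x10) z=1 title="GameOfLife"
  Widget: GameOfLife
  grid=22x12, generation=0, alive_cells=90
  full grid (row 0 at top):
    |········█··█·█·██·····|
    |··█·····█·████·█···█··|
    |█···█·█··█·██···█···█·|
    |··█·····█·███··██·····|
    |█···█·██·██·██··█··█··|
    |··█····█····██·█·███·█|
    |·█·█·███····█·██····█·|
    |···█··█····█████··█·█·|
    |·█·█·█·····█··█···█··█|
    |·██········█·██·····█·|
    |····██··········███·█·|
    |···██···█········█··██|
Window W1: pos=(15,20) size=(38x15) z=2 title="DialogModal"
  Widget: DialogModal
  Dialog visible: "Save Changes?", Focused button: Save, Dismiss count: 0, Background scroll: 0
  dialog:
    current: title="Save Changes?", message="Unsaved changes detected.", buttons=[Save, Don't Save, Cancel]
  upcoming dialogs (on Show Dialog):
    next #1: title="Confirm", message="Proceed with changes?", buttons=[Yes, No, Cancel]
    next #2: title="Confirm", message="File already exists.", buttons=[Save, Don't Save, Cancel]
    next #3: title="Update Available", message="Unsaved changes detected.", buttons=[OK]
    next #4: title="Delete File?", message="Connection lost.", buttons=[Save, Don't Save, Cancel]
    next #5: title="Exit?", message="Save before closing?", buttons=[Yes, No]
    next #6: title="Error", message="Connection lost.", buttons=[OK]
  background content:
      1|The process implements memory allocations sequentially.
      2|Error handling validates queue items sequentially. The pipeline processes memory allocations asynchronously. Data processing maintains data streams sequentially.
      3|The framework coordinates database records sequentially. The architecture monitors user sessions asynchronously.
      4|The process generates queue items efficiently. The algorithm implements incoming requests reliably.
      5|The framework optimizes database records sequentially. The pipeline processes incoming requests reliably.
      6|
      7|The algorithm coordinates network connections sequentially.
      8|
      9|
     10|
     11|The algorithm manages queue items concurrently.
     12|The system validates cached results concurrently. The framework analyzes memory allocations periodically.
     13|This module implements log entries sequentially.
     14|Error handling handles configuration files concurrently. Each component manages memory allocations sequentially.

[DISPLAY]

            ┃··█·····█·███··██·····    ┃        
            ┃█···█·██·██·██··█··█··    ┃        
            ┃··█····█····██·█·███·█    ┃        
            ┃·█·█·███····█·██····█·    ┃        
            ┃···█··█····█████··█·█·    ┃        
            ┗━━━━━━━━━━━━━━━━━━━━━━━━━━┛        
                                                
                                                
                                                
                                                
                                                
                                                
          ┏━━━━━━━━━━━━━━━━━━━━━━━━━━━━━━━━━━━━┓
          ┃ DialogModal                        ┃
          ┠────────────────────────────────────┨
          ┃The process implements memory alloca┃
          ┃Error handling validates queue items┃
          ┃The framework coordinates database r┃
          ┃Th┌──────────────────────────────┐ef┃
          ┃Th│        Save Changes?         │ec┃
          ┃  │  Unsaved changes detected.   │  ┃


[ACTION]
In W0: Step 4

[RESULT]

            ┃·█·██···█····█···███··    ┃        
            ┃··████··███····█······    ┃        
            ┃····██·········█····██    ┃        
            ┃·····██···██····█·██··    ┃        
            ┃····█······█·····█····    ┃        
            ┗━━━━━━━━━━━━━━━━━━━━━━━━━━┛        
                                                
                                                
                                                
                                                
                                                
                                                
          ┏━━━━━━━━━━━━━━━━━━━━━━━━━━━━━━━━━━━━┓
          ┃ DialogModal                        ┃
          ┠────────────────────────────────────┨
          ┃The process implements memory alloca┃
          ┃Error handling validates queue items┃
          ┃The framework coordinates database r┃
          ┃Th┌──────────────────────────────┐ef┃
          ┃Th│        Save Changes?         │ec┃
          ┃  │  Unsaved changes detected.   │  ┃


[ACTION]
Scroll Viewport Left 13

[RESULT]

                 ┃·█·██···█····█···███··    ┃   
                 ┃··████··███····█······    ┃   
                 ┃····██·········█····██    ┃   
                 ┃·····██···██····█·██··    ┃   
                 ┃····█······█·····█····    ┃   
                 ┗━━━━━━━━━━━━━━━━━━━━━━━━━━┛   
                                                
                                                
                                                
                                                
                                                
                                                
               ┏━━━━━━━━━━━━━━━━━━━━━━━━━━━━━━━━
               ┃ DialogModal                    
               ┠────────────────────────────────
               ┃The process implements memory al
               ┃Error handling validates queue i
               ┃The framework coordinates databa
               ┃Th┌─────────────────────────────
               ┃Th│        Save Changes?        
               ┃  │  Unsaved changes detected.  


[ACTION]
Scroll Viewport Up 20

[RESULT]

                                                
                                                
                                                
                                                
                 ┏━━━━━━━━━━━━━━━━━━━━━━━━━━┓   
                 ┃ GameOfLife               ┃   
                 ┠──────────────────────────┨   
                 ┃Gen: 4                    ┃   
                 ┃·█·██···█····█···███··    ┃   
                 ┃··████··███····█······    ┃   
                 ┃····██·········█····██    ┃   
                 ┃·····██···██····█·██··    ┃   
                 ┃····█······█·····█····    ┃   
                 ┗━━━━━━━━━━━━━━━━━━━━━━━━━━┛   
                                                
                                                
                                                
                                                
                                                
                                                
               ┏━━━━━━━━━━━━━━━━━━━━━━━━━━━━━━━━


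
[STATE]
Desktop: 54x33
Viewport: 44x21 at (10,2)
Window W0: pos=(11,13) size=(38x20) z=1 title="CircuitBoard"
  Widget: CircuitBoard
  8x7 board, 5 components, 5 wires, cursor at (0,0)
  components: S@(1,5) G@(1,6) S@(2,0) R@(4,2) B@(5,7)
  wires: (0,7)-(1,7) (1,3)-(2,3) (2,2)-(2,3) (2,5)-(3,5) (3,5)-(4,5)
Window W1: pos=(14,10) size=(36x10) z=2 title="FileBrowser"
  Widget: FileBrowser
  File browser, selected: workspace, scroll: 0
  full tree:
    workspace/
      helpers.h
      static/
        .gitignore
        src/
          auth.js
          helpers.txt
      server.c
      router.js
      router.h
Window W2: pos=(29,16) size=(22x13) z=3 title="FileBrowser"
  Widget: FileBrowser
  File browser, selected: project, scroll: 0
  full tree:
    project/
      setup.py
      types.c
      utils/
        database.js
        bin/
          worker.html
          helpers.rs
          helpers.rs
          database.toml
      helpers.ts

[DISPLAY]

                                            
                                            
                                            
                                            
                                            
                                            
                                            
                                            
    ┏━━━━━━━━━━━━━━━━━━━━━━━━━━━━━━━━━━┓    
    ┃ FileBrowser                      ┃    
    ┠──────────────────────────────────┨    
 ┏━━┃> [-] workspace/                  ┃    
 ┃ C┃    helpers.h                     ┃    
 ┠──┃    [+] static/                   ┃    
 ┃  ┃    server.c  ┏━━━━━━━━━━━━━━━━━━━━┓   
 ┃0 ┃    router.js ┃ FileBrowser        ┃   
 ┃  ┃    router.h  ┠────────────────────┨   
 ┃1 ┗━━━━━━━━━━━━━━┃> [-] project/      ┃   
 ┃                │┃    setup.py        ┃   
 ┃2   S       · ─ ·┃    types.c         ┃   
 ┃                 ┃    [+] utils/      ┃   


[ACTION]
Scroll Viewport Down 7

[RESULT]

                                            
    ┏━━━━━━━━━━━━━━━━━━━━━━━━━━━━━━━━━━┓    
    ┃ FileBrowser                      ┃    
    ┠──────────────────────────────────┨    
 ┏━━┃> [-] workspace/                  ┃    
 ┃ C┃    helpers.h                     ┃    
 ┠──┃    [+] static/                   ┃    
 ┃  ┃    server.c  ┏━━━━━━━━━━━━━━━━━━━━┓   
 ┃0 ┃    router.js ┃ FileBrowser        ┃   
 ┃  ┃    router.h  ┠────────────────────┨   
 ┃1 ┗━━━━━━━━━━━━━━┃> [-] project/      ┃   
 ┃                │┃    setup.py        ┃   
 ┃2   S       · ─ ·┃    types.c         ┃   
 ┃                 ┃    [+] utils/      ┃   
 ┃3                ┃    helpers.ts      ┃   
 ┃                 ┃                    ┃   
 ┃4           R    ┃                    ┃   
 ┃                 ┃                    ┃   
 ┃5                ┃                    ┃   
 ┃                 ┗━━━━━━━━━━━━━━━━━━━━┛   
 ┃6                                   ┃     


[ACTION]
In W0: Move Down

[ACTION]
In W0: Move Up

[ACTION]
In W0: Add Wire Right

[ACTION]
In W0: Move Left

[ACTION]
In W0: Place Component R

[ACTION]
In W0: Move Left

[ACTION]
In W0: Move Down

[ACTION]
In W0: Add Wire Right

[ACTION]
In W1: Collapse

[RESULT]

                                            
    ┏━━━━━━━━━━━━━━━━━━━━━━━━━━━━━━━━━━┓    
    ┃ FileBrowser                      ┃    
    ┠──────────────────────────────────┨    
 ┏━━┃> [+] workspace/                  ┃    
 ┃ C┃                                  ┃    
 ┠──┃                                  ┃    
 ┃  ┃              ┏━━━━━━━━━━━━━━━━━━━━┓   
 ┃0 ┃              ┃ FileBrowser        ┃   
 ┃  ┃              ┠────────────────────┨   
 ┃1 ┗━━━━━━━━━━━━━━┃> [-] project/      ┃   
 ┃                │┃    setup.py        ┃   
 ┃2   S       · ─ ·┃    types.c         ┃   
 ┃                 ┃    [+] utils/      ┃   
 ┃3                ┃    helpers.ts      ┃   
 ┃                 ┃                    ┃   
 ┃4           R    ┃                    ┃   
 ┃                 ┃                    ┃   
 ┃5                ┃                    ┃   
 ┃                 ┗━━━━━━━━━━━━━━━━━━━━┛   
 ┃6                                   ┃     


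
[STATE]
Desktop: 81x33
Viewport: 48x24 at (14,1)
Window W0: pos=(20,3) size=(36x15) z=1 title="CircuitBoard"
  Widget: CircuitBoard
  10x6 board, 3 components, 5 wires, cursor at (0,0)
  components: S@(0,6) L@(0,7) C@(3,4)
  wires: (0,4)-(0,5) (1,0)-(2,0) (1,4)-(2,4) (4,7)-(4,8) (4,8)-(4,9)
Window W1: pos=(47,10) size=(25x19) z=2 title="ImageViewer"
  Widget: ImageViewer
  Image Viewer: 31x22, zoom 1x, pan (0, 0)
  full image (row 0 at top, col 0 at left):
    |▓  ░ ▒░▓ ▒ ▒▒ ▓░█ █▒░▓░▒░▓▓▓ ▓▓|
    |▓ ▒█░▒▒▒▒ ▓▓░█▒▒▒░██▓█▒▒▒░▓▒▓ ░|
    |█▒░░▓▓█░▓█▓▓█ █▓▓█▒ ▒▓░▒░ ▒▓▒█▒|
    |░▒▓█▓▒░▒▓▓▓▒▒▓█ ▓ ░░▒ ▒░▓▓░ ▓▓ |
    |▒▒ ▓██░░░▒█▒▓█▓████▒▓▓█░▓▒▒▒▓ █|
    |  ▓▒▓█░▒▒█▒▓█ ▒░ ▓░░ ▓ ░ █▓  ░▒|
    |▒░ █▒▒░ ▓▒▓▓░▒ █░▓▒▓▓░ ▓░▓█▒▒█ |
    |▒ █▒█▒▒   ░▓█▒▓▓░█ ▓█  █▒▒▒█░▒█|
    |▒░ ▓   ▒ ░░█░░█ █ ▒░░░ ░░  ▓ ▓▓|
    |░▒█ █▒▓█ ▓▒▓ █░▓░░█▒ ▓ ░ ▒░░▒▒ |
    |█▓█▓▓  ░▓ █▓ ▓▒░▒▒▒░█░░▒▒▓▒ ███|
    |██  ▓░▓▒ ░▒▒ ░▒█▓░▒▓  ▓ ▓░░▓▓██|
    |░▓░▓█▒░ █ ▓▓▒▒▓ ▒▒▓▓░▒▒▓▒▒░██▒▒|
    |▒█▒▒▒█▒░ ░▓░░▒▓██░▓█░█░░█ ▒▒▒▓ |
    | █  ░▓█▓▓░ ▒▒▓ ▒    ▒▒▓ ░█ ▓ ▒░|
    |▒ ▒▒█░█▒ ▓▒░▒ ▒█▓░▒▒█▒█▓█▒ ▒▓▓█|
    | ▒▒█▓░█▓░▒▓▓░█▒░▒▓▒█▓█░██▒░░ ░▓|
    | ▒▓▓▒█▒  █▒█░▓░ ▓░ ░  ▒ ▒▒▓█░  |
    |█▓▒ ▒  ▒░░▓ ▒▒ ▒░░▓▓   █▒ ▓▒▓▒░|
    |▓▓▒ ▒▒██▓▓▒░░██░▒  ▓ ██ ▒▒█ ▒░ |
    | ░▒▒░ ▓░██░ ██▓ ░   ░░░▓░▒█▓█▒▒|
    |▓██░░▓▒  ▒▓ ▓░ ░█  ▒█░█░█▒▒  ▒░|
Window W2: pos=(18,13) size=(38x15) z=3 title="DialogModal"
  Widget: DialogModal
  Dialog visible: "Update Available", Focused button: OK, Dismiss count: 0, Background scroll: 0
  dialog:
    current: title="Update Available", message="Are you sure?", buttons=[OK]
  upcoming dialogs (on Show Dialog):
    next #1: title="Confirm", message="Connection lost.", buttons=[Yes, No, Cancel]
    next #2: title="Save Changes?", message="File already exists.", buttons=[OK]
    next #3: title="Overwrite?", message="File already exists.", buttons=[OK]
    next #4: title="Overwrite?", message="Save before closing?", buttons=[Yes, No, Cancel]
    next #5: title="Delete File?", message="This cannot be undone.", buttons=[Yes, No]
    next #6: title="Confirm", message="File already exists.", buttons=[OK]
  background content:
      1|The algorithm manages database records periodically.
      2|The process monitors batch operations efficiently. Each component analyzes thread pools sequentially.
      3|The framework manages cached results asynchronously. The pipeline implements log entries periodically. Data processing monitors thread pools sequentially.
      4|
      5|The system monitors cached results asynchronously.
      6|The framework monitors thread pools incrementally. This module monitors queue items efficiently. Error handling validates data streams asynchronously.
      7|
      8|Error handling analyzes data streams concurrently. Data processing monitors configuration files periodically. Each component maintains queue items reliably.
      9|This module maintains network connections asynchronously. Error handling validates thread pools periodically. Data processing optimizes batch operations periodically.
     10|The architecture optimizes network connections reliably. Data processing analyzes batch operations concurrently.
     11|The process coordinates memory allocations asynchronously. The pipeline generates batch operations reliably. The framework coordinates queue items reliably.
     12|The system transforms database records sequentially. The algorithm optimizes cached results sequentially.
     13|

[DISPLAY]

                                                
                                                
      ┏━━━━━━━━━━━━━━━━━━━━━━━━━━━━━━━━━━┓      
      ┃ CircuitBoard                     ┃      
      ┠──────────────────────────────────┨      
      ┃   0 1 2 3 4 5 6 7 8 9            ┃      
      ┃0  [.]              · ─ ·   S   L ┃      
      ┃                                  ┃      
      ┃1   ·               ·             ┃      
      ┃    │               │     ┏━━━━━━━━━━━━━━
      ┃2   ·               ·     ┃ ImageViewer  
      ┃                          ┠──────────────
    ┏━━━━━━━━━━━━━━━━━━━━━━━━━━━━━━━━━━━━┓ ▒ ▒▒ 
    ┃ DialogModal                        ┃▒ ▓▓░█
    ┠────────────────────────────────────┨▓█▓▓█ 
    ┃The algorithm manages database recor┃▓▓▓▒▒▓
    ┃The process monitors batch operation┃░▒█▒▓█
    ┃The framework manages cached results┃▒█▒▓█ 
    ┃        ┌──────────────────┐        ┃▓▒▓▓░▒
    ┃The syst│ Update Available │esults a┃  ░▓█▒
    ┃The fram│  Are you sure?   │d pools ┃ ░░█░░
    ┃        │       [OK]       │        ┃ ▓▒▓ █
    ┃Error ha└──────────────────┘ streams┃▓ █▓ ▓
    ┃This module maintains network connec┃ ░▒▒ ░


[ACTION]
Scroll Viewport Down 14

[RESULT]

      ┃1   ·               ·             ┃      
      ┃    │               │     ┏━━━━━━━━━━━━━━
      ┃2   ·               ·     ┃ ImageViewer  
      ┃                          ┠──────────────
    ┏━━━━━━━━━━━━━━━━━━━━━━━━━━━━━━━━━━━━┓ ▒ ▒▒ 
    ┃ DialogModal                        ┃▒ ▓▓░█
    ┠────────────────────────────────────┨▓█▓▓█ 
    ┃The algorithm manages database recor┃▓▓▓▒▒▓
    ┃The process monitors batch operation┃░▒█▒▓█
    ┃The framework manages cached results┃▒█▒▓█ 
    ┃        ┌──────────────────┐        ┃▓▒▓▓░▒
    ┃The syst│ Update Available │esults a┃  ░▓█▒
    ┃The fram│  Are you sure?   │d pools ┃ ░░█░░
    ┃        │       [OK]       │        ┃ ▓▒▓ █
    ┃Error ha└──────────────────┘ streams┃▓ █▓ ▓
    ┃This module maintains network connec┃ ░▒▒ ░
    ┃The architecture optimizes network c┃█ ▓▓▒▒
    ┃The process coordinates memory alloc┃ ░▓░░▒
    ┗━━━━━━━━━━━━━━━━━━━━━━━━━━━━━━━━━━━━┛▓░ ▒▒▓
                                 ┗━━━━━━━━━━━━━━
                                                
                                                
                                                
                                                


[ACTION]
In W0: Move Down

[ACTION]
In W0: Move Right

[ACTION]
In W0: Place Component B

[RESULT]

      ┃1   ·  [B]          ·             ┃      
      ┃    │               │     ┏━━━━━━━━━━━━━━
      ┃2   ·               ·     ┃ ImageViewer  
      ┃                          ┠──────────────
    ┏━━━━━━━━━━━━━━━━━━━━━━━━━━━━━━━━━━━━┓ ▒ ▒▒ 
    ┃ DialogModal                        ┃▒ ▓▓░█
    ┠────────────────────────────────────┨▓█▓▓█ 
    ┃The algorithm manages database recor┃▓▓▓▒▒▓
    ┃The process monitors batch operation┃░▒█▒▓█
    ┃The framework manages cached results┃▒█▒▓█ 
    ┃        ┌──────────────────┐        ┃▓▒▓▓░▒
    ┃The syst│ Update Available │esults a┃  ░▓█▒
    ┃The fram│  Are you sure?   │d pools ┃ ░░█░░
    ┃        │       [OK]       │        ┃ ▓▒▓ █
    ┃Error ha└──────────────────┘ streams┃▓ █▓ ▓
    ┃This module maintains network connec┃ ░▒▒ ░
    ┃The architecture optimizes network c┃█ ▓▓▒▒
    ┃The process coordinates memory alloc┃ ░▓░░▒
    ┗━━━━━━━━━━━━━━━━━━━━━━━━━━━━━━━━━━━━┛▓░ ▒▒▓
                                 ┗━━━━━━━━━━━━━━
                                                
                                                
                                                
                                                
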